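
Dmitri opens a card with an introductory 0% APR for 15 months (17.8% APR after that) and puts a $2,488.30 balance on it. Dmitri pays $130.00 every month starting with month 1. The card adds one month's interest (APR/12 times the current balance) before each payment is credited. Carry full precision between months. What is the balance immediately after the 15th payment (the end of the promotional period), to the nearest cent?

Promo months 1–15 at r₀ = 0%/12 = 0; months 16+ at r₁ = 17.8%/12 = 0.0148333.
After month 15 (no interest yet): B = $2,488.30 − 15·$130.00 = $538.30.

$538.30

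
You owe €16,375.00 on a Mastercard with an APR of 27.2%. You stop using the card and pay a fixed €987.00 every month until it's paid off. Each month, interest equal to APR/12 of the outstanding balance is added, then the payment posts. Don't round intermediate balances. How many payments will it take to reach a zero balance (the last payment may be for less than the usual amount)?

22 months

Monthly rate r = 27.2%/12 = 2.26667% = 0.0226667.
Recurrence: B ← B·(1+r) − €987.00.
Month 1: interest €371.17; balance after payment €15,759.17.
Month 2: interest €357.21; balance after payment €15,129.37.
Closed form: n = −ln(1 − rB₀/P)/ln(1+r) = −ln(0.62394)/ln(1.02267) ≈ 21.045, so the balance reaches zero during payment 22.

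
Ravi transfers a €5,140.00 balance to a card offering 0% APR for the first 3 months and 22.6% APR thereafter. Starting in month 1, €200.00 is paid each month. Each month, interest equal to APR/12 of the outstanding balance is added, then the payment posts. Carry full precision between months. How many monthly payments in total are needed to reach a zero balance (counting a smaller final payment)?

33 months

Promo months 1–3 at r₀ = 0%/12 = 0; months 4+ at r₁ = 22.6%/12 = 0.0188333.
After month 3 (no interest yet): B = €5,140.00 − 3·€200.00 = €4,540.00.
Then at r₁ with €200.00/mo: n₂ = −ln(1 − r₁·B/P)/ln(1+r₁) ≈ 29.89 → 30 more payments.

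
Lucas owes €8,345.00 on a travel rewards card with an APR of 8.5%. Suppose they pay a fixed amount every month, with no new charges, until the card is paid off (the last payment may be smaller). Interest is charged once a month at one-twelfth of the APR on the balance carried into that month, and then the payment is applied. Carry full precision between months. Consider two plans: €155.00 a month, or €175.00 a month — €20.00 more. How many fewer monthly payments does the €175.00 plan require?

Monthly rate r = 8.5%/12 = 0.708333% = 0.00708333.
At €155.00/mo: n = ⌈−ln(1 − rB₀/P)/ln(1+r)⌉ = 69 payments (last €5.71); total interest = total paid − €8,345.00 = €2,200.71.
At €175.00/mo: 59 payments (last €68.65); total interest €1,873.65.
Payments saved = 69 − 59 = 10.

10 fewer payments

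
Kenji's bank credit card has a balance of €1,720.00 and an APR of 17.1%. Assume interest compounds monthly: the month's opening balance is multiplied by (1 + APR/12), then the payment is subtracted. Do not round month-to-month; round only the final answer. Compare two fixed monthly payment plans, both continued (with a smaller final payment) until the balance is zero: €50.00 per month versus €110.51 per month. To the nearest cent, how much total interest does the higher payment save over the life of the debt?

€422.24

Monthly rate r = 17.1%/12 = 1.425% = 0.01425.
At €50.00/mo: n = ⌈−ln(1 − rB₀/P)/ln(1+r)⌉ = 48 payments (last €30.88); total interest = total paid − €1,720.00 = €660.88.
At €110.51/mo: 18 payments (last €79.97); total interest €238.64.
Interest saved = €660.88 − €238.64 = €422.24.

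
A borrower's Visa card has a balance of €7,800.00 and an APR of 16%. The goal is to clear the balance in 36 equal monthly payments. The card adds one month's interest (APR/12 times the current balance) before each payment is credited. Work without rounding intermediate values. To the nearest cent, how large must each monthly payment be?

€274.22

Monthly rate r = 16%/12 = 1.33333% = 0.0133333.
Level-payment amortization: P = B₀·r / (1 − (1+r)^(−n)) = 7800.00·0.0133333 / (1 − 1.01333^(−36)).
Denominator 1 − (1+r)^(−36) = 0.379250812.
P = 104 / 0.379250812 ≈ 274.22.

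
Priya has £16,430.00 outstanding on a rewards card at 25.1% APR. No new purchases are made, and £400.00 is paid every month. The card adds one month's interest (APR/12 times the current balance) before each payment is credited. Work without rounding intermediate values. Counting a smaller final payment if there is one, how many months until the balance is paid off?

Monthly rate r = 25.1%/12 = 2.09167% = 0.0209167.
Recurrence: B ← B·(1+r) − £400.00.
Month 1: interest £343.66; balance after payment £16,373.66.
Month 2: interest £342.48; balance after payment £16,316.14.
Closed form: n = −ln(1 − rB₀/P)/ln(1+r) = −ln(0.14085)/ln(1.02092) ≈ 94.685, so the balance reaches zero during payment 95.

95 payments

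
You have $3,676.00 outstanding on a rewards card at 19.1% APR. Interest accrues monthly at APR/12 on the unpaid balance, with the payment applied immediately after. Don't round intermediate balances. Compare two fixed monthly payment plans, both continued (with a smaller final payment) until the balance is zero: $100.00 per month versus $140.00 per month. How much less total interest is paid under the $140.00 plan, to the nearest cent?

Monthly rate r = 19.1%/12 = 1.59167% = 0.0159167.
At $100.00/mo: n = ⌈−ln(1 − rB₀/P)/ln(1+r)⌉ = 56 payments (last $71.00); total interest = total paid − $3,676.00 = $1,895.00.
At $140.00/mo: 35 payments (last $37.92); total interest $1,121.92.
Interest saved = $1,895.00 − $1,121.92 = $773.08.

$773.08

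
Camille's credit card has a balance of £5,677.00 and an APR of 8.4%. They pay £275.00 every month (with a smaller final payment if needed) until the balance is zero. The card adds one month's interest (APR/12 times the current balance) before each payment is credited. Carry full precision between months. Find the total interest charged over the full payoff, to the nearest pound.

£476

Monthly rate r = 8.4%/12 = 0.7% = 0.007.
Payoff takes n = ⌈−ln(1 − rB₀/P)/ln(1+r)⌉ = ⌈22.374⌉ = 23 payments; the last is £103.20.
Total paid = 22·£275.00 + £103.20 = £6,153.20.
Total interest = total paid − principal = £6,153.20 − £5,677.00 = £476.20.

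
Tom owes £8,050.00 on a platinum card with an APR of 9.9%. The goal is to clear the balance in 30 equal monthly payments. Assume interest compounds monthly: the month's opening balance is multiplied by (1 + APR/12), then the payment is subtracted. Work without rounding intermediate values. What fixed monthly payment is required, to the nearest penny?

£304.01

Monthly rate r = 9.9%/12 = 0.825% = 0.00825.
Level-payment amortization: P = B₀·r / (1 − (1+r)^(−n)) = 8050.00·0.00825 / (1 − 1.00825^(−30)).
Denominator 1 − (1+r)^(−30) = 0.218456637.
P = 66.4125 / 0.218456637 ≈ 304.01.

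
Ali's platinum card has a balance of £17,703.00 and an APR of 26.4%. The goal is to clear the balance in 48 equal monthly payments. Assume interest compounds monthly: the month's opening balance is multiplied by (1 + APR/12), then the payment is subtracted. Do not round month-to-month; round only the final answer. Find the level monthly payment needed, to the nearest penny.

Monthly rate r = 26.4%/12 = 2.2% = 0.022.
Level-payment amortization: P = B₀·r / (1 − (1+r)^(−n)) = 17703.00·0.022 / (1 − 1.022^(−48)).
Denominator 1 − (1+r)^(−48) = 0.648150449.
P = 389.466 / 0.648150449 ≈ 600.89.

£600.89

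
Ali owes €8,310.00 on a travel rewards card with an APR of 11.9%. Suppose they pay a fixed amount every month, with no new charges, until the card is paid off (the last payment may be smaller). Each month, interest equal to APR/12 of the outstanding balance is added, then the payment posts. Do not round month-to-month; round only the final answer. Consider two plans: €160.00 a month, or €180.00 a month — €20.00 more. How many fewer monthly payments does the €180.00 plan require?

Monthly rate r = 11.9%/12 = 0.991667% = 0.00991667.
At €160.00/mo: n = ⌈−ln(1 − rB₀/P)/ln(1+r)⌉ = 74 payments (last €54.53); total interest = total paid − €8,310.00 = €3,424.53.
At €180.00/mo: 63 payments (last €6.44); total interest €2,856.44.
Payments saved = 74 − 63 = 11.

11 fewer payments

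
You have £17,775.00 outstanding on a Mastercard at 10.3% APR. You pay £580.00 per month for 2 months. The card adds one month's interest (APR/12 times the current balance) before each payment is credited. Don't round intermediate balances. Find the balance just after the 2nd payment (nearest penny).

Monthly rate r = 10.3%/12 = 0.858333% = 0.00858333.
Each month: B ← B·(1+r) − £580.00.
Month 1: interest £152.57; balance after payment £17,347.57.
Month 2: interest £148.90; balance after payment £16,916.47.

£16,916.47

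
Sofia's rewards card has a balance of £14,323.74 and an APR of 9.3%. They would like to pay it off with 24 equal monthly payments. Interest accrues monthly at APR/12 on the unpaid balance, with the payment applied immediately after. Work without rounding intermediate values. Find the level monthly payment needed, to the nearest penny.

£656.35

Monthly rate r = 9.3%/12 = 0.775% = 0.00775.
Level-payment amortization: P = B₀·r / (1 − (1+r)^(−n)) = 14323.74·0.00775 / (1 − 1.00775^(−24)).
Denominator 1 − (1+r)^(−24) = 0.169130846.
P = 111.009 / 0.169130846 ≈ 656.35.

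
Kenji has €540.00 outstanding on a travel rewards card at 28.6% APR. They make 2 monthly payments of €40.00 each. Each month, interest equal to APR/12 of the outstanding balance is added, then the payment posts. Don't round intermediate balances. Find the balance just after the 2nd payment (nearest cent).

€485.09

Monthly rate r = 28.6%/12 = 2.38333% = 0.0238333.
Each month: B ← B·(1+r) − €40.00.
Month 1: interest €12.87; balance after payment €512.87.
Month 2: interest €12.22; balance after payment €485.09.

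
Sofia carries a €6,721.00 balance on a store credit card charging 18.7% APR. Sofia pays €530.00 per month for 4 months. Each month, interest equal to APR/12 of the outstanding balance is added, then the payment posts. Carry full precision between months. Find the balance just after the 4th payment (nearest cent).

€4,979.77

Monthly rate r = 18.7%/12 = 1.55833% = 0.0155833.
Each month: B ← B·(1+r) − €530.00.
Month 1: interest €104.74; balance after payment €6,295.74.
Month 2: interest €98.11; balance after payment €5,863.84.
Month 3: interest €91.38; balance after payment €5,425.22.
Month 4: interest €84.54; balance after payment €4,979.77.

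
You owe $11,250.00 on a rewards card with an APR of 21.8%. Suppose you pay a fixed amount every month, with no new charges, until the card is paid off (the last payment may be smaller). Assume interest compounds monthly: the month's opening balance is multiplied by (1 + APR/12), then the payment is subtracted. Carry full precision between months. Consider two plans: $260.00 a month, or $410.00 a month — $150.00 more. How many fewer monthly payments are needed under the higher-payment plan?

Monthly rate r = 21.8%/12 = 1.81667% = 0.0181667.
At $260.00/mo: n = ⌈−ln(1 − rB₀/P)/ln(1+r)⌉ = 86 payments (last $170.09); total interest = total paid − $11,250.00 = $11,020.09.
At $410.00/mo: 39 payments (last $136.67); total interest $4,466.67.
Payments saved = 86 − 39 = 47.

47 fewer payments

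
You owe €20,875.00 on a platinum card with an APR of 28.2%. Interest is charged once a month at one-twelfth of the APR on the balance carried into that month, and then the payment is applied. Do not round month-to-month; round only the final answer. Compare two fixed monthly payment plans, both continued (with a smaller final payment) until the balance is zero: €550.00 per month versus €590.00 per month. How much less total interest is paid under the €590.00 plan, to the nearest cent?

Monthly rate r = 28.2%/12 = 2.35% = 0.0235.
At €550.00/mo: n = ⌈−ln(1 − rB₀/P)/ln(1+r)⌉ = 96 payments (last €434.87); total interest = total paid − €20,875.00 = €31,809.87.
At €590.00/mo: 77 payments (last €389.04); total interest €24,354.04.
Interest saved = €31,809.87 − €24,354.04 = €7,455.83.

€7,455.83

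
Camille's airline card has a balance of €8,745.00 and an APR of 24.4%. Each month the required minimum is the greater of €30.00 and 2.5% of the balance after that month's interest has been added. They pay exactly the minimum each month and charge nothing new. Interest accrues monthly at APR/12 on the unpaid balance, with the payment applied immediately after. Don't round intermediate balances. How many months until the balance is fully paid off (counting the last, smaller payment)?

Monthly rate r = 24.4%/12 = 2.03333% = 0.0203333.
While 2.5% of the post-interest balance exceeds €30.00, each month B ← (B·(1+r))·(1 − 0.025), i.e. B shrinks by the factor (1+r)·0.975 = 0.99482.
This holds for months 1–387. Entering month 388 the balance is €1,174.16; 2.5% of the post-interest balance is now below €30.00, so the flat €30.00 minimum applies from here.
From month 388 a fixed €30.00 at rate r clears €1,174.16 in 79 more payments. Total: 387 + 79 = 466 months.

466 months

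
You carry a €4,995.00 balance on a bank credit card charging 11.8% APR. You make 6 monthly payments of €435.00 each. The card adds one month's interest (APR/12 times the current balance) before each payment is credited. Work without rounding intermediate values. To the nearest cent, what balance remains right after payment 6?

€2,622.04

Monthly rate r = 11.8%/12 = 0.983333% = 0.00983333.
Each month: B ← B·(1+r) − €435.00.
Month 1: interest €49.12; balance after payment €4,609.12.
Month 2: interest €45.32; balance after payment €4,219.44.
Month 3: interest €41.49; balance after payment €3,825.93.
Month 4: interest €37.62; balance after payment €3,428.55.
Month 5: interest €33.71; balance after payment €3,027.27.
Month 6: interest €29.77; balance after payment €2,622.04.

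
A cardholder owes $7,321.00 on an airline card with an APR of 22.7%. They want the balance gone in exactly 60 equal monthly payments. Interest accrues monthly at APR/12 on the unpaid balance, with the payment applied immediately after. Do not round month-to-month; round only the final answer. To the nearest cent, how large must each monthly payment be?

Monthly rate r = 22.7%/12 = 1.89167% = 0.0189167.
Level-payment amortization: P = B₀·r / (1 − (1+r)^(−n)) = 7321.00·0.0189167 / (1 − 1.01892^(−60)).
Denominator 1 − (1+r)^(−60) = 0.675152125.
P = 138.489 / 0.675152125 ≈ 205.12.

$205.12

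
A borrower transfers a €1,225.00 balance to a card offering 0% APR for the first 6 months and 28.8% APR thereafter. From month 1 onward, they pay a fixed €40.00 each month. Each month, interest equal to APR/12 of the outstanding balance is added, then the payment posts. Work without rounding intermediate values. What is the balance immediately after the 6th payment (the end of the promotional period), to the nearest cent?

Promo months 1–6 at r₀ = 0%/12 = 0; months 7+ at r₁ = 28.8%/12 = 0.024.
After month 6 (no interest yet): B = €1,225.00 − 6·€40.00 = €985.00.

€985.00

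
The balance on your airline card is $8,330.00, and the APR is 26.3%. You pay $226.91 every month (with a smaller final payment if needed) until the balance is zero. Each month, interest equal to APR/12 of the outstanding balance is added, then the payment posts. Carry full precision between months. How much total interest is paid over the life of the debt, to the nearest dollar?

Monthly rate r = 26.3%/12 = 2.19167% = 0.0219167.
Payoff takes n = ⌈−ln(1 − rB₀/P)/ln(1+r)⌉ = ⌈75.303⌉ = 76 payments; the last is $69.35.
Total paid = 75·$226.91 + $69.35 = $17,087.60.
Total interest = total paid − principal = $17,087.60 − $8,330.00 = $8,757.60.

$8,758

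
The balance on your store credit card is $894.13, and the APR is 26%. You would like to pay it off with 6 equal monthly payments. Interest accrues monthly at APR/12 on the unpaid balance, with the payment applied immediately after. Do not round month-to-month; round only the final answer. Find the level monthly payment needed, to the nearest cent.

Monthly rate r = 26%/12 = 2.16667% = 0.0216667.
Level-payment amortization: P = B₀·r / (1 − (1+r)^(−n)) = 894.13·0.0216667 / (1 − 1.02167^(−6)).
Denominator 1 − (1+r)^(−6) = 0.120684649.
P = 19.3728 / 0.120684649 ≈ 160.52.

$160.52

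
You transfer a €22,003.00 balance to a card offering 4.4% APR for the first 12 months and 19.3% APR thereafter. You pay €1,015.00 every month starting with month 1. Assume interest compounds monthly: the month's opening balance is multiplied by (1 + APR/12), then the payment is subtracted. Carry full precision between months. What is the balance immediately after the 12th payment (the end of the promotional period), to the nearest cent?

€10,562.24

Promo months 1–12 at r₀ = 4.4%/12 = 0.00366667; months 13+ at r₁ = 19.3%/12 = 0.0160833.
After month 12: iterate B ← B·(1+r₀) − €1,015.00 for 12 months → €10,562.24.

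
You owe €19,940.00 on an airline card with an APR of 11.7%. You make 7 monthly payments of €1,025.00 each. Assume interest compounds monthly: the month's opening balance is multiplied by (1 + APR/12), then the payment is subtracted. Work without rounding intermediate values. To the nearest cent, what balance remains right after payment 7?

Monthly rate r = 11.7%/12 = 0.975% = 0.00975.
Each month: B ← B·(1+r) − €1,025.00.
Month 1: interest €194.41; balance after payment €19,109.42.
Month 2: interest €186.32; balance after payment €18,270.73.
Month 3: interest €178.14; balance after payment €17,423.87.
Month 4: interest €169.88; balance after payment €16,568.75.
Month 5: interest €161.55; balance after payment €15,705.30.
Month 6: interest €153.13; balance after payment €14,833.43.
Month 7: interest €144.63; balance after payment €13,953.05.

€13,953.05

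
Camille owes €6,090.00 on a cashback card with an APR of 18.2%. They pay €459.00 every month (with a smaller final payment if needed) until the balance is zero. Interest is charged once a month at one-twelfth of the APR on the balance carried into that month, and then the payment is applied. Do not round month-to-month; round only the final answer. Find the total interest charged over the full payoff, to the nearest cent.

€761.43

Monthly rate r = 18.2%/12 = 1.51667% = 0.0151667.
Payoff takes n = ⌈−ln(1 − rB₀/P)/ln(1+r)⌉ = ⌈14.926⌉ = 15 payments; the last is €425.43.
Total paid = 14·€459.00 + €425.43 = €6,851.43.
Total interest = total paid − principal = €6,851.43 − €6,090.00 = €761.43.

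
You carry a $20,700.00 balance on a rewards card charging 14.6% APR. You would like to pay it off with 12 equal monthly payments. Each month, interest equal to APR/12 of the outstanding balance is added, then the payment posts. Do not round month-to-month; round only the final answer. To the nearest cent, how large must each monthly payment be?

$1,864.44

Monthly rate r = 14.6%/12 = 1.21667% = 0.0121667.
Level-payment amortization: P = B₀·r / (1 − (1+r)^(−n)) = 20700.00·0.0121667 / (1 − 1.01217^(−12)).
Denominator 1 − (1+r)^(−12) = 0.135080614.
P = 251.85 / 0.135080614 ≈ 1864.44.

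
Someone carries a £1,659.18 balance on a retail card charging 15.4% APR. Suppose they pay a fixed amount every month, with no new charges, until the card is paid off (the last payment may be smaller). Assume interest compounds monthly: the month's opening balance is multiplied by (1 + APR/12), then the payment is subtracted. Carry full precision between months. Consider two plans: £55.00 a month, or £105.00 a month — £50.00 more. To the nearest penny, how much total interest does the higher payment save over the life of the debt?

Monthly rate r = 15.4%/12 = 1.28333% = 0.0128333.
At £55.00/mo: n = ⌈−ln(1 − rB₀/P)/ln(1+r)⌉ = 39 payments (last £21.90); total interest = total paid − £1,659.18 = £452.72.
At £105.00/mo: 18 payments (last £81.28); total interest £207.10.
Interest saved = £452.72 − £207.10 = £245.62.

£245.62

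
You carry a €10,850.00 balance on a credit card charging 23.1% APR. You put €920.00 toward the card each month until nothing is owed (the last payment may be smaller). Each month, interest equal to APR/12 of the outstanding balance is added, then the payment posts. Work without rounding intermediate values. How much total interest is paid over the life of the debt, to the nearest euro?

€1,577

Monthly rate r = 23.1%/12 = 1.925% = 0.01925.
Payoff takes n = ⌈−ln(1 − rB₀/P)/ln(1+r)⌉ = ⌈13.505⌉ = 14 payments; the last is €467.14.
Total paid = 13·€920.00 + €467.14 = €12,427.14.
Total interest = total paid − principal = €12,427.14 − €10,850.00 = €1,577.14.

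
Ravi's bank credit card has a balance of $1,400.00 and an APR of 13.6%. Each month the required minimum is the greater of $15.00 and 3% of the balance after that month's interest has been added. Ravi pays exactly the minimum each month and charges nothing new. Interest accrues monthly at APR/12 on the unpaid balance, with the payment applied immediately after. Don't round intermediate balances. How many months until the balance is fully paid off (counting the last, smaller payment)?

96 months

Monthly rate r = 13.6%/12 = 1.13333% = 0.0113333.
While 3% of the post-interest balance exceeds $15.00, each month B ← (B·(1+r))·(1 − 0.03), i.e. B shrinks by the factor (1+r)·0.97 = 0.98099.
This holds for months 1–55. Entering month 56 the balance is $487.26; 3% of the post-interest balance is now below $15.00, so the flat $15.00 minimum applies from here.
From month 56 a fixed $15.00 at rate r clears $487.26 in 41 more payments. Total: 55 + 41 = 96 months.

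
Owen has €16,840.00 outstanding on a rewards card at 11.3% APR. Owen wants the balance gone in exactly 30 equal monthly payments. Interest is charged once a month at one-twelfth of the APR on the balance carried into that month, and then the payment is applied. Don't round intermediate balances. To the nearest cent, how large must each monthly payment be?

Monthly rate r = 11.3%/12 = 0.941667% = 0.00941667.
Level-payment amortization: P = B₀·r / (1 − (1+r)^(−n)) = 16840.00·0.00941667 / (1 − 1.00942^(−30)).
Denominator 1 − (1+r)^(−30) = 0.245106189.
P = 158.577 / 0.245106189 ≈ 646.97.

€646.97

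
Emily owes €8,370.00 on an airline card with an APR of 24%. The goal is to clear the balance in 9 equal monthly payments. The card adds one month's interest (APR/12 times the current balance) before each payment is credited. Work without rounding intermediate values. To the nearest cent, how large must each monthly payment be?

Monthly rate r = 24%/12 = 2% = 0.02.
Level-payment amortization: P = B₀·r / (1 − (1+r)^(−n)) = 8370.00·0.02 / (1 − 1.02^(−9)).
Denominator 1 − (1+r)^(−9) = 0.163244734.
P = 167.4 / 0.163244734 ≈ 1025.45.

€1,025.45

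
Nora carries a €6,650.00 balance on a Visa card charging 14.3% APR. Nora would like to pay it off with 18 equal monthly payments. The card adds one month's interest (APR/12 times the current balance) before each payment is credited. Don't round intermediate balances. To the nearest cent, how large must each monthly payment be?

€412.67

Monthly rate r = 14.3%/12 = 1.19167% = 0.0119167.
Level-payment amortization: P = B₀·r / (1 − (1+r)^(−n)) = 6650.00·0.0119167 / (1 − 1.01192^(−18)).
Denominator 1 − (1+r)^(−18) = 0.192031334.
P = 79.2458 / 0.192031334 ≈ 412.67.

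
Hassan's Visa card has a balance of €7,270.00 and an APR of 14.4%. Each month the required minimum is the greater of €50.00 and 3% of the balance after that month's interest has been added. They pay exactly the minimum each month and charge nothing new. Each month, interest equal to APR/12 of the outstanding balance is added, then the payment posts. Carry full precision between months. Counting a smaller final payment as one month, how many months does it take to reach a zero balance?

Monthly rate r = 14.4%/12 = 1.2% = 0.012.
While 3% of the post-interest balance exceeds €50.00, each month B ← (B·(1+r))·(1 − 0.03), i.e. B shrinks by the factor (1+r)·0.97 = 0.98164.
This holds for months 1–81. Entering month 82 the balance is €1,620.56; 3% of the post-interest balance is now below €50.00, so the flat €50.00 minimum applies from here.
From month 82 a fixed €50.00 at rate r clears €1,620.56 in 42 more payments. Total: 81 + 42 = 123 months.

123 months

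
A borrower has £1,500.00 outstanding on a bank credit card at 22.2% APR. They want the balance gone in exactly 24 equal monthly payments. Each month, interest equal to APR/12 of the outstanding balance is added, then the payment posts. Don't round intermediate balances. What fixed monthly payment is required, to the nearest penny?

Monthly rate r = 22.2%/12 = 1.85% = 0.0185.
Level-payment amortization: P = B₀·r / (1 − (1+r)^(−n)) = 1500.00·0.0185 / (1 − 1.0185^(−24)).
Denominator 1 − (1+r)^(−24) = 0.355926842.
P = 27.75 / 0.355926842 ≈ 77.97.

£77.97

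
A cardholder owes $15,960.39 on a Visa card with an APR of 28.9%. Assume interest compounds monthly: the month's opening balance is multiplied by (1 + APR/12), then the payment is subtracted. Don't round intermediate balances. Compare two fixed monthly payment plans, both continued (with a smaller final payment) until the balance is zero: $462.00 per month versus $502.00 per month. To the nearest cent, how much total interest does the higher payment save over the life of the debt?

Monthly rate r = 28.9%/12 = 2.40833% = 0.0240833.
At $462.00/mo: n = ⌈−ln(1 − rB₀/P)/ln(1+r)⌉ = 75 payments (last $440.68); total interest = total paid − $15,960.39 = $18,668.29.
At $502.00/mo: 61 payments (last $490.82); total interest $14,650.43.
Interest saved = $18,668.29 − $14,650.43 = $4,017.86.

$4,017.86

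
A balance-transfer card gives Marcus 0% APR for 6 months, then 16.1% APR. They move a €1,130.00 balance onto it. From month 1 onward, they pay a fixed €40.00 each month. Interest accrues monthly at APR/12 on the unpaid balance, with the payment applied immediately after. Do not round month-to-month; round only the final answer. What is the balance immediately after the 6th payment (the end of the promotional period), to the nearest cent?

Promo months 1–6 at r₀ = 0%/12 = 0; months 7+ at r₁ = 16.1%/12 = 0.0134167.
After month 6 (no interest yet): B = €1,130.00 − 6·€40.00 = €890.00.

€890.00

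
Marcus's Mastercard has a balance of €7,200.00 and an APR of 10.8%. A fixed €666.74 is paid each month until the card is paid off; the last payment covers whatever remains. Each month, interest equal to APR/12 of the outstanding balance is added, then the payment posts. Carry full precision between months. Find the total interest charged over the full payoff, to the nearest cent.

Monthly rate r = 10.8%/12 = 0.9% = 0.009.
Payoff takes n = ⌈−ln(1 − rB₀/P)/ln(1+r)⌉ = ⌈11.411⌉ = 12 payments; the last is €274.96.
Total paid = 11·€666.74 + €274.96 = €7,609.10.
Total interest = total paid − principal = €7,609.10 − €7,200.00 = €409.10.

€409.10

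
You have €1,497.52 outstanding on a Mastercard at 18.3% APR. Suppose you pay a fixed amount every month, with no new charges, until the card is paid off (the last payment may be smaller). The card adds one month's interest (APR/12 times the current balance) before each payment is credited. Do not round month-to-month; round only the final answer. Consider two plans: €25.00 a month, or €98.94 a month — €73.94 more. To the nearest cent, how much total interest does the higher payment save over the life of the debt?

€2,327.07

Monthly rate r = 18.3%/12 = 1.525% = 0.01525.
At €25.00/mo: n = ⌈−ln(1 − rB₀/P)/ln(1+r)⌉ = 162 payments (last €17.79); total interest = total paid − €1,497.52 = €2,545.27.
At €98.94/mo: 18 payments (last €33.74); total interest €218.20.
Interest saved = €2,545.27 − €218.20 = €2,327.07.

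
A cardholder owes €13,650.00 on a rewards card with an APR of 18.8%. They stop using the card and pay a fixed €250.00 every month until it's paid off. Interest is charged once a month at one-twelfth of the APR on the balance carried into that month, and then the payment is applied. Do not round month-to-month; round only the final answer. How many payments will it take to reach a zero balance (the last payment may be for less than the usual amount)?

125 months

Monthly rate r = 18.8%/12 = 1.56667% = 0.0156667.
Recurrence: B ← B·(1+r) − €250.00.
Month 1: interest €213.85; balance after payment €13,613.85.
Month 2: interest €213.28; balance after payment €13,577.13.
Closed form: n = −ln(1 − rB₀/P)/ln(1+r) = −ln(0.1446)/ln(1.01567) ≈ 124.397, so the balance reaches zero during payment 125.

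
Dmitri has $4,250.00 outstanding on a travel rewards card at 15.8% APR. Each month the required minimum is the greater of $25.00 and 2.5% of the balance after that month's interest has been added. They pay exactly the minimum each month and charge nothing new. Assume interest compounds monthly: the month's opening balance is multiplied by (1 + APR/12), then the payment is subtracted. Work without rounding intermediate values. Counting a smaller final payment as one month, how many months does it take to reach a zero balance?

176 months

Monthly rate r = 15.8%/12 = 1.31667% = 0.0131667.
While 2.5% of the post-interest balance exceeds $25.00, each month B ← (B·(1+r))·(1 − 0.025), i.e. B shrinks by the factor (1+r)·0.975 = 0.98784.
This holds for months 1–120. Entering month 121 the balance is $978.70; 2.5% of the post-interest balance is now below $25.00, so the flat $25.00 minimum applies from here.
From month 121 a fixed $25.00 at rate r clears $978.70 in 56 more payments. Total: 120 + 56 = 176 months.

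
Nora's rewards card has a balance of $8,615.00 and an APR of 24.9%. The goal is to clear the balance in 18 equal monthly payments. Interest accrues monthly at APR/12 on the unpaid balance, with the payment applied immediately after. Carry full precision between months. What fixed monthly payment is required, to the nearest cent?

$578.43

Monthly rate r = 24.9%/12 = 2.075% = 0.02075.
Level-payment amortization: P = B₀·r / (1 − (1+r)^(−n)) = 8615.00·0.02075 / (1 − 1.02075^(−18)).
Denominator 1 − (1+r)^(−18) = 0.309043025.
P = 178.761 / 0.309043025 ≈ 578.43.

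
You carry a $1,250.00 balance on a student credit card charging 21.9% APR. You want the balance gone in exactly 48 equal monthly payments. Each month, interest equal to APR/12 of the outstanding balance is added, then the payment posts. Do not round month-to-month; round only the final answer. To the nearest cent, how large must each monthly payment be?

Monthly rate r = 21.9%/12 = 1.825% = 0.01825.
Level-payment amortization: P = B₀·r / (1 − (1+r)^(−n)) = 1250.00·0.01825 / (1 − 1.01825^(−48)).
Denominator 1 − (1+r)^(−48) = 0.580252711.
P = 22.8125 / 0.580252711 ≈ 39.31.

$39.31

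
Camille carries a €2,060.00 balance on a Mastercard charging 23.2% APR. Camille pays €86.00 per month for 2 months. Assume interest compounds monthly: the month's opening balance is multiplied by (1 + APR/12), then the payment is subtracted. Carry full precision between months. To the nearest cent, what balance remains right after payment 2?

Monthly rate r = 23.2%/12 = 1.93333% = 0.0193333.
Each month: B ← B·(1+r) − €86.00.
Month 1: interest €39.83; balance after payment €2,013.83.
Month 2: interest €38.93; balance after payment €1,966.76.

€1,966.76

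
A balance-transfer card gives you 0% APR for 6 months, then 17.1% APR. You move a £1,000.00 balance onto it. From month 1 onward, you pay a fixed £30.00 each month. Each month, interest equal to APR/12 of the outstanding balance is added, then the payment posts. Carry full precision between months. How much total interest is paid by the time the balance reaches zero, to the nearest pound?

Promo months 1–6 at r₀ = 0%/12 = 0; months 7+ at r₁ = 17.1%/12 = 0.01425.
After month 6 (no interest yet): B = £1,000.00 − 6·£30.00 = £820.00.
Then at r₁ with £30.00/mo: n₂ = −ln(1 − r₁·B/P)/ln(1+r₁) ≈ 34.88 → 35 more payments.
Total paid = 40·£30.00 + £26.31 = £1,226.31; interest = £1,226.31 − £1,000.00 = £226.31.

£226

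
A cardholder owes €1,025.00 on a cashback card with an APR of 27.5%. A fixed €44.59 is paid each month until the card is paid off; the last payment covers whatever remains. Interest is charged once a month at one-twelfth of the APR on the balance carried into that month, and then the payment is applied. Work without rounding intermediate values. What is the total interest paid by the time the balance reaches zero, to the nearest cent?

Monthly rate r = 27.5%/12 = 2.29167% = 0.0229167.
Payoff takes n = ⌈−ln(1 − rB₀/P)/ln(1+r)⌉ = ⌈33.022⌉ = 34 payments; the last is €1.00.
Total paid = 33·€44.59 + €1.00 = €1,472.47.
Total interest = total paid − principal = €1,472.47 − €1,025.00 = €447.47.

€447.47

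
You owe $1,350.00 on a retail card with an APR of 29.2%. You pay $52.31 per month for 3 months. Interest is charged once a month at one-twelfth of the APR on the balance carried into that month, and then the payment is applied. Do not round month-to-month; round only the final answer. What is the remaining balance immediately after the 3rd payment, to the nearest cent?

Monthly rate r = 29.2%/12 = 2.43333% = 0.0243333.
Each month: B ← B·(1+r) − $52.31.
Month 1: interest $32.85; balance after payment $1,330.54.
Month 2: interest $32.38; balance after payment $1,310.61.
Month 3: interest $31.89; balance after payment $1,290.19.

$1,290.19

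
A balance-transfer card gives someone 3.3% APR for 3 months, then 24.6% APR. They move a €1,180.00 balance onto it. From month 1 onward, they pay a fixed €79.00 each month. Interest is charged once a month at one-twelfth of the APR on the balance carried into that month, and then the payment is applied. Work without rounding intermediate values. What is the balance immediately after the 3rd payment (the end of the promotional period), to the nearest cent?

€952.11

Promo months 1–3 at r₀ = 3.3%/12 = 0.00275; months 4+ at r₁ = 24.6%/12 = 0.0205.
After month 3: iterate B ← B·(1+r₀) − €79.00 for 3 months → €952.11.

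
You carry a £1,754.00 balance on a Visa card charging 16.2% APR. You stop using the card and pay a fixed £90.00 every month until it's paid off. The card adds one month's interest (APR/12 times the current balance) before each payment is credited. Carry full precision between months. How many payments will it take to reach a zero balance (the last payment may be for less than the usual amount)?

Monthly rate r = 16.2%/12 = 1.35% = 0.0135.
Recurrence: B ← B·(1+r) − £90.00.
Month 1: interest £23.68; balance after payment £1,687.68.
Month 2: interest £22.78; balance after payment £1,620.46.
Closed form: n = −ln(1 − rB₀/P)/ln(1+r) = −ln(0.7369)/ln(1.0135) ≈ 22.767, so the balance reaches zero during payment 23.

23 payments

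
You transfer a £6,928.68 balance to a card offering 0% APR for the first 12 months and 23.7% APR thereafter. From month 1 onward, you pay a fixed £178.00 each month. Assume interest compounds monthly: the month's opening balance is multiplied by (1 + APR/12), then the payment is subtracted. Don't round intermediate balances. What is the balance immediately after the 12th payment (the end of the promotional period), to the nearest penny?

£4,792.68

Promo months 1–12 at r₀ = 0%/12 = 0; months 13+ at r₁ = 23.7%/12 = 0.01975.
After month 12 (no interest yet): B = £6,928.68 − 12·£178.00 = £4,792.68.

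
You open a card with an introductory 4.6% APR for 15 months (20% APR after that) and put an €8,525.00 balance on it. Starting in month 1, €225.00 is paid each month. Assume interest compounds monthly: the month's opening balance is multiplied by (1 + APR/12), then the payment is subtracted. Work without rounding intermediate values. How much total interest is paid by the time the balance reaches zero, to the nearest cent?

Promo months 1–15 at r₀ = 4.6%/12 = 0.00383333; months 16+ at r₁ = 20%/12 = 0.0166667.
After month 15: iterate B ← B·(1+r₀) − €225.00 for 15 months → €5,561.48.
Then at r₁ with €225.00/mo: n₂ = −ln(1 − r₁·B/P)/ln(1+r₁) ≈ 32.12 → 33 more payments.
Total paid = 47·€225.00 + €27.76 = €10,602.76; interest = €10,602.76 − €8,525.00 = €2,077.76.

€2,077.76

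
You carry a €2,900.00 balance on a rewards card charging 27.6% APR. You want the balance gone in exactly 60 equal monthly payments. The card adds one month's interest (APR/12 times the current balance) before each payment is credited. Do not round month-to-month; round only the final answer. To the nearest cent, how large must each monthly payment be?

Monthly rate r = 27.6%/12 = 2.3% = 0.023.
Level-payment amortization: P = B₀·r / (1 − (1+r)^(−n)) = 2900.00·0.023 / (1 − 1.023^(−60)).
Denominator 1 − (1+r)^(−60) = 0.744458184.
P = 66.7 / 0.744458184 ≈ 89.60.

€89.60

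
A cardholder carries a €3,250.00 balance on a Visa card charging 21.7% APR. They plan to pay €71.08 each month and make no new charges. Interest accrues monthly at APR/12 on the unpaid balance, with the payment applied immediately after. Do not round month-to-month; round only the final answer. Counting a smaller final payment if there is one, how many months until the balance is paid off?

Monthly rate r = 21.7%/12 = 1.80833% = 0.0180833.
Recurrence: B ← B·(1+r) − €71.08.
Month 1: interest €58.77; balance after payment €3,237.69.
Month 2: interest €58.55; balance after payment €3,225.16.
Closed form: n = −ln(1 − rB₀/P)/ln(1+r) = −ln(0.17317)/ln(1.01808) ≈ 97.840, so the balance reaches zero during payment 98.

98 months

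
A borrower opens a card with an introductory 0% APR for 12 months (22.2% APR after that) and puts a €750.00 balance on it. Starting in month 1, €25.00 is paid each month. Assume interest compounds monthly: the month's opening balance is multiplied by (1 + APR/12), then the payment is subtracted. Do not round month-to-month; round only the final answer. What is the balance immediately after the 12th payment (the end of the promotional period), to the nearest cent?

€450.00

Promo months 1–12 at r₀ = 0%/12 = 0; months 13+ at r₁ = 22.2%/12 = 0.0185.
After month 12 (no interest yet): B = €750.00 − 12·€25.00 = €450.00.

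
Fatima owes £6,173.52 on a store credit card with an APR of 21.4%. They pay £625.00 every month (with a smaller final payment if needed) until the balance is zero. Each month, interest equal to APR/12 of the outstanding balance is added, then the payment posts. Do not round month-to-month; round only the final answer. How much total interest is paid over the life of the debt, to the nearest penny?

£677.99

Monthly rate r = 21.4%/12 = 1.78333% = 0.0178333.
Payoff takes n = ⌈−ln(1 − rB₀/P)/ln(1+r)⌉ = ⌈10.962⌉ = 11 payments; the last is £601.51.
Total paid = 10·£625.00 + £601.51 = £6,851.51.
Total interest = total paid − principal = £6,851.51 − £6,173.52 = £677.99.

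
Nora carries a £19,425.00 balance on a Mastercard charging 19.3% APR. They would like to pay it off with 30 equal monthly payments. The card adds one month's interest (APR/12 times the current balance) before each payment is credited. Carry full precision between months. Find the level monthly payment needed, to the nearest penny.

Monthly rate r = 19.3%/12 = 1.60833% = 0.0160833.
Level-payment amortization: P = B₀·r / (1 − (1+r)^(−n)) = 19425.00·0.0160833 / (1 − 1.01608^(−30)).
Denominator 1 − (1+r)^(−30) = 0.380387505.
P = 312.419 / 0.380387505 ≈ 821.32.

£821.32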